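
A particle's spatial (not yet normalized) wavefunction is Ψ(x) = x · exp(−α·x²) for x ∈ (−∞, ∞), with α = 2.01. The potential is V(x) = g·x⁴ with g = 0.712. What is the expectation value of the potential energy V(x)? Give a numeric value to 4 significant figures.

0.1652

⟨V⟩ = ∫ V(x)·|Ψ|² dx / ∫|Ψ|² dx.
Expand each integrand as polynomial × e^(−2αx²) and use ∫x^(2j)·e^(−2αx²) dx = (2j−1)!!/(4α)^j · √(π/(2α)), odd powers → 0; here √(π/(2α)) = 0.88402.
State is unnormalized: ∫|Ψ|² dx = 0.10995, and ∫Ψ*·V(x)·Ψ dx = 0.018166, so ⟨V⟩ = 0.018166 / 0.10995.
⟨V⟩ = 0.16522.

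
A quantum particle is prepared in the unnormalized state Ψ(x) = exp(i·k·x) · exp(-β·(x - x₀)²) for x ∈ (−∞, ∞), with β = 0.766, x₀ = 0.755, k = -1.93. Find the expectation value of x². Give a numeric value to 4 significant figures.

0.8964

⟨x²⟩ = ∫ x²·|Ψ|² dx / ∫|Ψ|² dx (integrals over the domain).
Gaussian moments (u = x − x₀): ∫u^(2j)·e^(−2βu²) du = (2j−1)!!/(4β)^j · √(π/(2β)), odd powers integrate to 0; here √(π/(2β)) = 1.4320.
State is unnormalized: ∫|Ψ|² dx = 1.4320, and ∫Ψ*·x²·Ψ dx = 1.2836, so ⟨x²⟩ = 1.2836 / 1.4320.
⟨x²⟩ = 0.89640.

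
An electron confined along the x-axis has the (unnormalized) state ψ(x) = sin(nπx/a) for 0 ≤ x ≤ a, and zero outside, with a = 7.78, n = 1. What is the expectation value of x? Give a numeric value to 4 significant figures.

⟨x⟩ = ∫ x·|ψ|² dx / ∫|ψ|² dx (integrals over the domain).
With sin²θ = (1 − cos2θ)/2 on 0 ≤ x ≤ a: ∫sin²(nπx/a) dx = a/2, ∫x·sin²(nπx/a) dx = a²/4, ∫x²·sin²(nπx/a) dx = a³·(1/6 − 1/(4n²π²)); higher powers xᵏ the same way, integrating xᵏ·cos(2nπx/a) by parts.
State is unnormalized: ∫|ψ|² dx = 3.8900, and ∫ψ*·x·ψ dx = 15.132, so ⟨x⟩ = 15.132 / 3.8900.
⟨x⟩ = 3.8900.

3.890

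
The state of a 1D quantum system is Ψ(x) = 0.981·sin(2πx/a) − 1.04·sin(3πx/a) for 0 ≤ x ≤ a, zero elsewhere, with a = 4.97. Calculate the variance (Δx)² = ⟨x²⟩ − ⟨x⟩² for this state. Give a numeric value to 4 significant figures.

Compute ⟨x⟩ and ⟨x²⟩ separately, then (Δx)² = ⟨x²⟩ − ⟨x⟩².
On 0 ≤ x ≤ a (j ≠ l): ∫sin²(jπx/a) dx = a/2, ∫sin(jπx/a)·sin(lπx/a) dx = 0; diagonal moments ∫x·sin²(jπx/a) dx = a²/4, ∫x²·sin²(jπx/a) dx = a³·(1/6 − 1/(4j²π²)); cross terms ∫x·sin(jπx/a)·sin(lπx/a) dx = 0 for j + l even and −4jla²/(π²(j² − l²)²) for j + l odd, ∫x²·sin(jπx/a)·sin(lπx/a) dx = (−1)^(j+l)·4jla³/(π²(j² − l²)²); higher powers the same way via product-to-sum and parts.
Normalization: ∫|Ψ|² dx = 5.0792.
⟨x⟩ = 3.4502 and ⟨x²⟩ = 12.810.
(Δx)² = 12.810 − (3.4502)² = 0.90593.

0.9059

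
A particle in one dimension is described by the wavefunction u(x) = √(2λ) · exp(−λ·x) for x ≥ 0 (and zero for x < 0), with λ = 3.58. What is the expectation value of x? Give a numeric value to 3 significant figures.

0.140

⟨x⟩ = ∫ x·|u|² dx (integrals over the domain).
Every integrand reduces to terms xʲ·e^(−2λx) on [0, ∞); use ∫₀^∞ xʲ·e^(−2λx) dx = j!/(2λ)^(j+1).
⟨x⟩ = 0.13966.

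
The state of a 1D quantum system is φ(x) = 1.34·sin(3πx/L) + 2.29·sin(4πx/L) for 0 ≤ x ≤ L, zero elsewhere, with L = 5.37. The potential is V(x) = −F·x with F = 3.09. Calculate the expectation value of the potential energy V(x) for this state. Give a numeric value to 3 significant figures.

⟨V⟩ = ∫ V(x)·|φ|² dx / ∫|φ|² dx.
On 0 ≤ x ≤ L (j ≠ l): ∫sin²(jπx/L) dx = L/2, ∫sin(jπx/L)·sin(lπx/L) dx = 0; diagonal moments ∫x·sin²(jπx/L) dx = L²/4, ∫x²·sin²(jπx/L) dx = L³·(1/6 − 1/(4j²π²)); cross terms ∫x·sin(jπx/L)·sin(lπx/L) dx = 0 for j + l even and −4jlL²/(π²(j² − l²)²) for j + l odd, ∫x²·sin(jπx/L)·sin(lπx/L) dx = (−1)^(j+l)·4jlL³/(π²(j² − l²)²); higher powers the same way via product-to-sum and parts.
State is unnormalized: ∫|φ|² dx = 18.902, and ∫φ*·V(x)·φ dx = -102.54, so ⟨V⟩ = -102.54 / 18.902.
⟨V⟩ = -5.4250.

-5.43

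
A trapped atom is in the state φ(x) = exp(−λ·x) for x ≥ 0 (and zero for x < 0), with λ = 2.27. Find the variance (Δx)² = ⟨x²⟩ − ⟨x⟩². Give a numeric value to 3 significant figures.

0.0485

Compute ⟨x⟩ and ⟨x²⟩ separately, then (Δx)² = ⟨x²⟩ − ⟨x⟩².
Every integrand reduces to terms xʲ·e^(−2λx) on [0, ∞); use ∫₀^∞ xʲ·e^(−2λx) dx = j!/(2λ)^(j+1).
Normalization: ∫|φ|² dx = 0.22026.
⟨x⟩ = 0.22026 and ⟨x²⟩ = 0.097033.
(Δx)² = 0.097033 − (0.22026)² = 0.048516.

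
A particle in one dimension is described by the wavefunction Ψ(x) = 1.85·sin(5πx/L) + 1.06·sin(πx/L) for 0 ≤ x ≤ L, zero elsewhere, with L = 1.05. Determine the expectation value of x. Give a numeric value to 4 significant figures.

0.5250

⟨x⟩ = ∫ x·|Ψ|² dx / ∫|Ψ|² dx (integrals over the domain).
On 0 ≤ x ≤ L (j ≠ l): ∫sin²(jπx/L) dx = L/2, ∫sin(jπx/L)·sin(lπx/L) dx = 0; diagonal moments ∫x·sin²(jπx/L) dx = L²/4, ∫x²·sin²(jπx/L) dx = L³·(1/6 − 1/(4j²π²)); cross terms ∫x·sin(jπx/L)·sin(lπx/L) dx = 0 for j + l even and −4jlL²/(π²(j² − l²)²) for j + l odd, ∫x²·sin(jπx/L)·sin(lπx/L) dx = (−1)^(j+l)·4jlL³/(π²(j² − l²)²); higher powers the same way via product-to-sum and parts.
State is unnormalized: ∫|Ψ|² dx = 2.3867, and ∫Ψ*·x·Ψ dx = 1.2530, so ⟨x⟩ = 1.2530 / 2.3867.
⟨x⟩ = 0.52500.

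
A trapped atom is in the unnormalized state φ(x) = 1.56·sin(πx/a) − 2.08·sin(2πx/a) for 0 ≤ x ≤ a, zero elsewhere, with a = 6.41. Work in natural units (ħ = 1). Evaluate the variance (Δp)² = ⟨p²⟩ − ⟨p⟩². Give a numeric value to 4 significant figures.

0.7014

Compute ⟨p⟩ and ⟨p²⟩ separately; (Δp)² = ⟨p²⟩ − ⟨p⟩².
d²/dx² sin(jπx/a) = −(jπ/a)²·sin(jπx/a); on 0 ≤ x ≤ a, ∫sin²(jπx/a) dx = a/2 and ∫sin(jπx/a)·sin(lπx/a) dx = 0 for j ≠ l, so only diagonal terms survive in ∫|φ|² and ∫φ·φ″; ∫φ·φ′ dx = [φ²/2] between the walls = 0.
Normalization: ∫|φ|² dx = 21.666.
⟨p⟩ = 0.0000 and ⟨p²⟩ = 0.70140.
(Δp)² = 0.70140 − (0.0000)² = 0.70140.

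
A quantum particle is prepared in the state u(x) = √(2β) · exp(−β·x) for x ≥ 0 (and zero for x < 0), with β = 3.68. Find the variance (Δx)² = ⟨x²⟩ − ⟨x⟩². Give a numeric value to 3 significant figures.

Compute ⟨x⟩ and ⟨x²⟩ separately, then (Δx)² = ⟨x²⟩ − ⟨x⟩².
Every integrand reduces to terms xʲ·e^(−2βx) on [0, ∞); use ∫₀^∞ xʲ·e^(−2βx) dx = j!/(2β)^(j+1).
⟨x⟩ = 0.13587 and ⟨x²⟩ = 0.036921.
(Δx)² = 0.036921 − (0.13587)² = 0.018461.

0.0185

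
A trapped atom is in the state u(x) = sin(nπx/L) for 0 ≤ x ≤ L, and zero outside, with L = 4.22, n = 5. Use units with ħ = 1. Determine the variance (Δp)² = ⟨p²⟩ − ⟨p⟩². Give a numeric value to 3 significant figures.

13.9

Compute ⟨p⟩ and ⟨p²⟩ separately; (Δp)² = ⟨p²⟩ − ⟨p⟩².
d/dx sin(nπx/L) = (nπ/L)·cos(nπx/L) and d²/dx² sin(nπx/L) = −(nπ/L)²·sin(nπx/L); on 0 ≤ x ≤ L, ∫sin²(nπx/L) dx = L/2 and ∫sin(nπx/L)·cos(nπx/L) dx = 0.
Normalization: ∫|u|² dx = 2.1100.
⟨p⟩ = 0.0000 and ⟨p²⟩ = 13.855.
(Δp)² = 13.855 − (0.0000)² = 13.855.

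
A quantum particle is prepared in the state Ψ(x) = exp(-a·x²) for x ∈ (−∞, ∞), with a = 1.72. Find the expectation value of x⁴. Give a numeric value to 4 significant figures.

⟨x⁴⟩ = ∫ x⁴·|Ψ|² dx / ∫|Ψ|² dx (integrals over the domain).
Gaussian moments: ∫x^(2j)·e^(−2ax²) dx = (2j−1)!!/(4a)^j · √(π/(2a)), odd powers integrate to 0; here √(π/(2a)) = 0.95564.
State is unnormalized: ∫|Ψ|² dx = 0.95564, and ∫Ψ*·x⁴·Ψ dx = 0.060568, so ⟨x⁴⟩ = 0.060568 / 0.95564.
⟨x⁴⟩ = 0.063379.

0.06338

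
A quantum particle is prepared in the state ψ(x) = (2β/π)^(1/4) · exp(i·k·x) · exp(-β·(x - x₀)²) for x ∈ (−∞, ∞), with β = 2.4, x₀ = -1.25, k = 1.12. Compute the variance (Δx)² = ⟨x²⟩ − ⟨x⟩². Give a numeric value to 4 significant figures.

0.1042

Compute ⟨x⟩ and ⟨x²⟩ separately, then (Δx)² = ⟨x²⟩ − ⟨x⟩².
Gaussian moments (u = x − x₀): ∫u^(2j)·e^(−2βu²) du = (2j−1)!!/(4β)^j · √(π/(2β)), odd powers integrate to 0; here √(π/(2β)) = 0.80901.
⟨x⟩ = -1.2500 and ⟨x²⟩ = 1.6667.
(Δx)² = 1.6667 − (-1.2500)² = 0.10417.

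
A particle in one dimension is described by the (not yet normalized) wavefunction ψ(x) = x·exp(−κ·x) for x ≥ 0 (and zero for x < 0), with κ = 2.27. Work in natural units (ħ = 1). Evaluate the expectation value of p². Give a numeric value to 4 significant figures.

5.153

p² ψ = −ħ² d²ψ/dx²; ⟨p²⟩ = −ħ² ∫ ψ*·ψ'' dx / ∫|ψ|² dx.
Differentiate x·exp(−κ·x) with the product rule; every integrand then reduces to terms xʲ·e^(−2κx) on [0, ∞), with ∫₀^∞ xʲ·e^(−2κx) dx = j!/(2κ)^(j+1).
State is unnormalized: ∫|ψ|² dx = 0.021373, and ∫ψ*·(−ħ² ψ'') dx = 0.11013, so ⟨p²⟩ = 0.11013 / 0.021373.
⟨p²⟩ = 5.1529.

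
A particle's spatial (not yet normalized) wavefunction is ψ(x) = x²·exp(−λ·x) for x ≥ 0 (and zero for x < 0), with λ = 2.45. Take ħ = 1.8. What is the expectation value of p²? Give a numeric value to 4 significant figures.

p² ψ = −ħ² d²ψ/dx²; ⟨p²⟩ = −ħ² ∫ ψ*·ψ'' dx / ∫|ψ|² dx.
Differentiate x²·exp(−λ·x) with the product rule; every integrand then reduces to terms xʲ·e^(−2λx) on [0, ∞), with ∫₀^∞ xʲ·e^(−2λx) dx = j!/(2λ)^(j+1).
State is unnormalized: ∫|ψ|² dx = 0.0084963, and ∫ψ*·(−ħ² ψ'') dx = 0.055079, so ⟨p²⟩ = 0.055079 / 0.0084963.
⟨p²⟩ = 6.4827.

6.483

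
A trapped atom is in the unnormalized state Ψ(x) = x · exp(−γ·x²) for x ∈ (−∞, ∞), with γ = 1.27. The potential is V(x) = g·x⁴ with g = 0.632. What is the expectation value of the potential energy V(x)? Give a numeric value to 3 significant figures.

⟨V⟩ = ∫ V(x)·|Ψ|² dx / ∫|Ψ|² dx.
Expand each integrand as polynomial × e^(−2γx²) and use ∫x^(2j)·e^(−2γx²) dx = (2j−1)!!/(4γ)^j · √(π/(2γ)), odd powers → 0; here √(π/(2γ)) = 1.1121.
State is unnormalized: ∫|Ψ|² dx = 0.21892, and ∫Ψ*·V(x)·Ψ dx = 0.080422, so ⟨V⟩ = 0.080422 / 0.21892.
⟨V⟩ = 0.36735.

0.367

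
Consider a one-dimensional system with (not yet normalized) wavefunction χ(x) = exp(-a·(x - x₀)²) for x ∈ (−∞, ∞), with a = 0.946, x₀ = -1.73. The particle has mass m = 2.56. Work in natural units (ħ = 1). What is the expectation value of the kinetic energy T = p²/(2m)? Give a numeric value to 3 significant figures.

0.185

T = −(ħ²/2m) d²/dx², so ⟨T⟩ = −(ħ²/2m) ∫ χ*·χ'' dx / ∫|χ|² dx; with m = 2.56.
Gaussian moments (u = x − x₀): ∫u^(2j)·e^(−2au²) du = (2j−1)!!/(4a)^j · √(π/(2a)), odd powers integrate to 0; here √(π/(2a)) = 1.2886. Derivatives: d/dx e^(−au²) = −2au·e^(−au²), d²/dx² e^(−au²) = (4a²u² − 2a)·e^(−au²).
State is unnormalized: ∫|χ|² dx = 1.2886, and ∫χ*·(−ħ²/2m · χ'') dx = 0.23809, so ⟨T⟩ = 0.23809 / 1.2886.
⟨T⟩ = 0.18477.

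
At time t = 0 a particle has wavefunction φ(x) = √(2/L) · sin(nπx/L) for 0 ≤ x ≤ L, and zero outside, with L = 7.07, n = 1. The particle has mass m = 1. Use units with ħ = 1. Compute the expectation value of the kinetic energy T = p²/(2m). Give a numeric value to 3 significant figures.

0.0987

T = −(ħ²/2m) d²/dx², so ⟨T⟩ = −(ħ²/2m) ∫ φ*·φ'' dx; with m = 1.
d/dx sin(nπx/L) = (nπ/L)·cos(nπx/L) and d²/dx² sin(nπx/L) = −(nπ/L)²·sin(nπx/L); on 0 ≤ x ≤ L, ∫sin²(nπx/L) dx = L/2 and ∫sin(nπx/L)·cos(nπx/L) dx = 0.
⟨T⟩ = 0.098726.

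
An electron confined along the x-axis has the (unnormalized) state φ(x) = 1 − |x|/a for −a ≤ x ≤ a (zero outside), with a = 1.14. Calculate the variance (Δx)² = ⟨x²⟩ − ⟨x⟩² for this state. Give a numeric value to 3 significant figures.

0.130

Compute ⟨x⟩ and ⟨x²⟩ separately, then (Δx)² = ⟨x²⟩ − ⟨x⟩².
φ is even, so ∫ over [−a, a] = 2∫₀ᵃ with φ = 1 − x/a there: ∫₀ᵃ (1 − x/a)² dx = a/3, ∫₀ᵃ x²(1 − x/a)² dx = a³/30, ∫₀ᵃ x⁴(1 − x/a)² dx = a⁵/105.
Normalization: ∫|φ|² dx = 0.76000.
⟨x⟩ = 0.0000 and ⟨x²⟩ = 0.12996.
(Δx)² = 0.12996 − (0.0000)² = 0.12996.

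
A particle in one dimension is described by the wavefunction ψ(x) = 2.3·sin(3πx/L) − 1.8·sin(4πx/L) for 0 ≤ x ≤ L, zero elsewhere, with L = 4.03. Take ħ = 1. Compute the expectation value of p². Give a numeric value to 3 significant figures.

p² ψ = −ħ² d²ψ/dx²; ⟨p²⟩ = −ħ² ∫ ψ*·ψ'' dx / ∫|ψ|² dx.
d²/dx² sin(jπx/L) = −(jπ/L)²·sin(jπx/L); on 0 ≤ x ≤ L, ∫sin²(jπx/L) dx = L/2 and ∫sin(jπx/L)·sin(lπx/L) dx = 0 for j ≠ l, so only diagonal terms survive in ∫|ψ|² and ∫ψ·ψ″; ∫ψ·ψ′ dx = [ψ²/2] between the walls = 0.
State is unnormalized: ∫|ψ|² dx = 17.188, and ∫ψ*·(−ħ² ψ'') dx = 121.78, so ⟨p²⟩ = 121.78 / 17.188.
⟨p²⟩ = 7.0851.

7.09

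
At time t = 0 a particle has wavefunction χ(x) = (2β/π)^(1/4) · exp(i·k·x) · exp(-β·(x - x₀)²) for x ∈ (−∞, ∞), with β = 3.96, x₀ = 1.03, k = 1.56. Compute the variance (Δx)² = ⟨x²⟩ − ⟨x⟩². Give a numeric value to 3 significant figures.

0.0631

Compute ⟨x⟩ and ⟨x²⟩ separately, then (Δx)² = ⟨x²⟩ − ⟨x⟩².
Gaussian moments (u = x − x₀): ∫u^(2j)·e^(−2βu²) du = (2j−1)!!/(4β)^j · √(π/(2β)), odd powers integrate to 0; here √(π/(2β)) = 0.62981.
⟨x⟩ = 1.0300 and ⟨x²⟩ = 1.1240.
(Δx)² = 1.1240 − (1.0300)² = 0.063131.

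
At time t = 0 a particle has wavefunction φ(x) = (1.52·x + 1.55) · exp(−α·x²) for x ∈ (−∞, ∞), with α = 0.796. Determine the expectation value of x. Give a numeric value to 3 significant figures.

⟨x⟩ = ∫ x·|φ|² dx / ∫|φ|² dx (integrals over the domain).
Expand each integrand as polynomial × e^(−2αx²) and use ∫x^(2j)·e^(−2αx²) dx = (2j−1)!!/(4α)^j · √(π/(2α)), odd powers → 0; here √(π/(2α)) = 1.4048.
State is unnormalized: ∫|φ|² dx = 4.3943, and ∫φ*·x·φ dx = 2.0789, so ⟨x⟩ = 2.0789 / 4.3943.
⟨x⟩ = 0.47309.

0.473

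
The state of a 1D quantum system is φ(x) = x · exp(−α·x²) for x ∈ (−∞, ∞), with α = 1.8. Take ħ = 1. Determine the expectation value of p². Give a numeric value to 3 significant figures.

5.40

p² φ = −ħ² d²φ/dx²; ⟨p²⟩ = −ħ² ∫ φ*·φ'' dx / ∫|φ|² dx.
Expand each integrand as polynomial × e^(−2αx²) and use ∫x^(2j)·e^(−2αx²) dx = (2j−1)!!/(4α)^j · √(π/(2α)), odd powers → 0; here √(π/(2α)) = 0.93417. Differentiate with the product rule, d/dx e^(−αx²) = −2αx·e^(−αx²).
State is unnormalized: ∫|φ|² dx = 0.12975, and ∫φ*·(−ħ² φ'') dx = 0.70062, so ⟨p²⟩ = 0.70062 / 0.12975.
⟨p²⟩ = 5.4000.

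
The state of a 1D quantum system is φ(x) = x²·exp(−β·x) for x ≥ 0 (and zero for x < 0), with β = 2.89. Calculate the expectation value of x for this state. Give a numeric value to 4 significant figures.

0.8651

⟨x⟩ = ∫ x·|φ|² dx / ∫|φ|² dx (integrals over the domain).
Every integrand reduces to terms xʲ·e^(−2βx) on [0, ∞); use ∫₀^∞ xʲ·e^(−2βx) dx = j!/(2β)^(j+1).
State is unnormalized: ∫|φ|² dx = 0.0037202, and ∫φ*·x·φ dx = 0.0032182, so ⟨x⟩ = 0.0032182 / 0.0037202.
⟨x⟩ = 0.86505.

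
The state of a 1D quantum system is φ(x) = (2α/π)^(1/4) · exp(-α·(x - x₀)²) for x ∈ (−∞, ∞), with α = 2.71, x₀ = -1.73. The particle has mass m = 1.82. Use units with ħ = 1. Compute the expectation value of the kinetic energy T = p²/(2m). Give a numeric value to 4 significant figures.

T = −(ħ²/2m) d²/dx², so ⟨T⟩ = −(ħ²/2m) ∫ φ*·φ'' dx; with m = 1.82.
Gaussian moments (u = x − x₀): ∫u^(2j)·e^(−2αu²) du = (2j−1)!!/(4α)^j · √(π/(2α)), odd powers integrate to 0; here √(π/(2α)) = 0.76133. Derivatives: d/dx e^(−αu²) = −2αu·e^(−αu²), d²/dx² e^(−αu²) = (4α²u² − 2α)·e^(−αu²).
⟨T⟩ = 0.74451.

0.7445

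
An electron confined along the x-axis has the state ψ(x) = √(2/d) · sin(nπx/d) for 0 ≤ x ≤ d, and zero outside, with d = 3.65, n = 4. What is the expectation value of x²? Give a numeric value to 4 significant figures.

4.399

⟨x²⟩ = ∫ x²·|ψ|² dx (integrals over the domain).
With sin²θ = (1 − cos2θ)/2 on 0 ≤ x ≤ d: ∫sin²(nπx/d) dx = d/2, ∫x·sin²(nπx/d) dx = d²/4, ∫x²·sin²(nπx/d) dx = d³·(1/6 − 1/(4n²π²)); higher powers xᵏ the same way, integrating xᵏ·cos(2nπx/d) by parts.
⟨x²⟩ = 4.3987.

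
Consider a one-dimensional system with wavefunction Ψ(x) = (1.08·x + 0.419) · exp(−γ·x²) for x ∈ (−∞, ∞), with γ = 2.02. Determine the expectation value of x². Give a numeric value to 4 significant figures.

⟨x²⟩ = ∫ x²·|Ψ|² dx / ∫|Ψ|² dx (integrals over the domain).
Expand each integrand as polynomial × e^(−2γx²) and use ∫x^(2j)·e^(−2γx²) dx = (2j−1)!!/(4γ)^j · √(π/(2γ)), odd powers → 0; here √(π/(2γ)) = 0.88183.
State is unnormalized: ∫|Ψ|² dx = 0.28211, and ∫Ψ*·x²·Ψ dx = 0.066424, so ⟨x²⟩ = 0.066424 / 0.28211.
⟨x²⟩ = 0.23545.

0.2355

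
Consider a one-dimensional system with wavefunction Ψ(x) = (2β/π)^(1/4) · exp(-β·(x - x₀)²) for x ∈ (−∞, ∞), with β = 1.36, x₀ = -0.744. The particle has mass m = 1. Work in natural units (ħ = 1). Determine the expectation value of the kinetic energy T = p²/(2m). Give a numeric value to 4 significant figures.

0.6800

T = −(ħ²/2m) d²/dx², so ⟨T⟩ = −(ħ²/2m) ∫ Ψ*·Ψ'' dx; with m = 1.
Gaussian moments (u = x − x₀): ∫u^(2j)·e^(−2βu²) du = (2j−1)!!/(4β)^j · √(π/(2β)), odd powers integrate to 0; here √(π/(2β)) = 1.0747. Derivatives: d/dx e^(−βu²) = −2βu·e^(−βu²), d²/dx² e^(−βu²) = (4β²u² − 2β)·e^(−βu²).
⟨T⟩ = 0.68000.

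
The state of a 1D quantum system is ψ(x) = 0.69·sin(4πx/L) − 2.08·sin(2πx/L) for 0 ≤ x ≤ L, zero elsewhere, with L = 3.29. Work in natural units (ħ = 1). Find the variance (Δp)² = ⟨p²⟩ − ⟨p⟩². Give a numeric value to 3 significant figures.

4.73

Compute ⟨p⟩ and ⟨p²⟩ separately; (Δp)² = ⟨p²⟩ − ⟨p⟩².
d²/dx² sin(jπx/L) = −(jπ/L)²·sin(jπx/L); on 0 ≤ x ≤ L, ∫sin²(jπx/L) dx = L/2 and ∫sin(jπx/L)·sin(lπx/L) dx = 0 for j ≠ l, so only diagonal terms survive in ∫|ψ|² and ∫ψ·ψ″; ∫ψ·ψ′ dx = [ψ²/2] between the walls = 0.
Normalization: ∫|ψ|² dx = 7.9001.
⟨p⟩ = 0.0000 and ⟨p²⟩ = 4.7320.
(Δp)² = 4.7320 − (0.0000)² = 4.7320.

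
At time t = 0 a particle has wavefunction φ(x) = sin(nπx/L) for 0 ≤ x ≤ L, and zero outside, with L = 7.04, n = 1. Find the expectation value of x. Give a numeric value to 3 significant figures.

3.52

⟨x⟩ = ∫ x·|φ|² dx / ∫|φ|² dx (integrals over the domain).
With sin²θ = (1 − cos2θ)/2 on 0 ≤ x ≤ L: ∫sin²(nπx/L) dx = L/2, ∫x·sin²(nπx/L) dx = L²/4, ∫x²·sin²(nπx/L) dx = L³·(1/6 − 1/(4n²π²)); higher powers xᵏ the same way, integrating xᵏ·cos(2nπx/L) by parts.
State is unnormalized: ∫|φ|² dx = 3.5200, and ∫φ*·x·φ dx = 12.390, so ⟨x⟩ = 12.390 / 3.5200.
⟨x⟩ = 3.5200.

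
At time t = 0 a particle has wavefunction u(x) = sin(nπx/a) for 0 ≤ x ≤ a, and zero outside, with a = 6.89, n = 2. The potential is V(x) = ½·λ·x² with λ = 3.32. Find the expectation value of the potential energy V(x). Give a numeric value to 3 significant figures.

25.3

⟨V⟩ = ∫ V(x)·|u|² dx / ∫|u|² dx.
With sin²θ = (1 − cos2θ)/2 on 0 ≤ x ≤ a: ∫sin²(nπx/a) dx = a/2, ∫x·sin²(nπx/a) dx = a²/4, ∫x²·sin²(nπx/a) dx = a³·(1/6 − 1/(4n²π²)); higher powers xᵏ the same way, integrating xᵏ·cos(2nπx/a) by parts.
State is unnormalized: ∫|u|² dx = 3.4450, and ∫u*·V(x)·u dx = 87.055, so ⟨V⟩ = 87.055 / 3.4450.
⟨V⟩ = 25.270.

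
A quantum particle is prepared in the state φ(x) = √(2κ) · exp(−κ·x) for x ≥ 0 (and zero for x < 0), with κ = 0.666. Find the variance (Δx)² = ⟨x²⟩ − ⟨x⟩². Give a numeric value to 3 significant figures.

0.564

Compute ⟨x⟩ and ⟨x²⟩ separately, then (Δx)² = ⟨x²⟩ − ⟨x⟩².
Every integrand reduces to terms xʲ·e^(−2κx) on [0, ∞); use ∫₀^∞ xʲ·e^(−2κx) dx = j!/(2κ)^(j+1).
⟨x⟩ = 0.75075 and ⟨x²⟩ = 1.1273.
(Δx)² = 1.1273 − (0.75075)² = 0.56363.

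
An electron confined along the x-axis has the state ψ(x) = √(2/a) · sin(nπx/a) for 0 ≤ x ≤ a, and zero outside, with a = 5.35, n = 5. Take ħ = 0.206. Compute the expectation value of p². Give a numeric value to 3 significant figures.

0.366

p² ψ = −ħ² d²ψ/dx²; ⟨p²⟩ = −ħ² ∫ ψ*·ψ'' dx.
d/dx sin(nπx/a) = (nπ/a)·cos(nπx/a) and d²/dx² sin(nπx/a) = −(nπ/a)²·sin(nπx/a); on 0 ≤ x ≤ a, ∫sin²(nπx/a) dx = a/2 and ∫sin(nπx/a)·cos(nπx/a) dx = 0.
⟨p²⟩ = 0.36582.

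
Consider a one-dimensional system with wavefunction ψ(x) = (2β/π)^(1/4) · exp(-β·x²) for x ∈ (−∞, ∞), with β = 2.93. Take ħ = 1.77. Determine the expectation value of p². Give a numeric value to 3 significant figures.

p² ψ = −ħ² d²ψ/dx²; ⟨p²⟩ = −ħ² ∫ ψ*·ψ'' dx.
Gaussian moments: ∫x^(2j)·e^(−2βx²) dx = (2j−1)!!/(4β)^j · √(π/(2β)), odd powers integrate to 0; here √(π/(2β)) = 0.73219. Derivatives: d/dx e^(−βx²) = −2βx·e^(−βx²), d²/dx² e^(−βx²) = (4β²x² − 2β)·e^(−βx²).
⟨p²⟩ = 9.1794.

9.18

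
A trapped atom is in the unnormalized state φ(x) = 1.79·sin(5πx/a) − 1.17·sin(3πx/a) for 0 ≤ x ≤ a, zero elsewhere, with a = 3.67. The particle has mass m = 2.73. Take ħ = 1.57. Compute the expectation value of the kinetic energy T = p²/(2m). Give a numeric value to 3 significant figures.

T = −(ħ²/2m) d²/dx², so ⟨T⟩ = −(ħ²/2m) ∫ φ*·φ'' dx / ∫|φ|² dx; with m = 2.73.
d²/dx² sin(jπx/a) = −(jπ/a)²·sin(jπx/a); on 0 ≤ x ≤ a, ∫sin²(jπx/a) dx = a/2 and ∫sin(jπx/a)·sin(lπx/a) dx = 0 for j ≠ l, so only diagonal terms survive in ∫|φ|² and ∫φ·φ″; ∫φ·φ′ dx = [φ²/2] between the walls = 0.
State is unnormalized: ∫|φ|² dx = 8.3915, and ∫φ*·(−ħ²/2m · φ'') dx = 56.103, so ⟨T⟩ = 56.103 / 8.3915.
⟨T⟩ = 6.6858.

6.69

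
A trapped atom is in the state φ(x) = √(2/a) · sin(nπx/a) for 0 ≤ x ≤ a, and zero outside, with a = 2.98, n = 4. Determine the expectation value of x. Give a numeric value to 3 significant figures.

1.49

⟨x⟩ = ∫ x·|φ|² dx (integrals over the domain).
With sin²θ = (1 − cos2θ)/2 on 0 ≤ x ≤ a: ∫sin²(nπx/a) dx = a/2, ∫x·sin²(nπx/a) dx = a²/4, ∫x²·sin²(nπx/a) dx = a³·(1/6 − 1/(4n²π²)); higher powers xᵏ the same way, integrating xᵏ·cos(2nπx/a) by parts.
⟨x⟩ = 1.4900.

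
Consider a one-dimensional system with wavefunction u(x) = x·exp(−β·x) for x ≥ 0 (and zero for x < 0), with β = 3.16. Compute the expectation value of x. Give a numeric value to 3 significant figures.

0.475

⟨x⟩ = ∫ x·|u|² dx / ∫|u|² dx (integrals over the domain).
Every integrand reduces to terms xʲ·e^(−2βx) on [0, ∞); use ∫₀^∞ xʲ·e^(−2βx) dx = j!/(2β)^(j+1).
State is unnormalized: ∫|u|² dx = 0.0079228, and ∫u*·x·u dx = 0.0037608, so ⟨x⟩ = 0.0037608 / 0.0079228.
⟨x⟩ = 0.47468.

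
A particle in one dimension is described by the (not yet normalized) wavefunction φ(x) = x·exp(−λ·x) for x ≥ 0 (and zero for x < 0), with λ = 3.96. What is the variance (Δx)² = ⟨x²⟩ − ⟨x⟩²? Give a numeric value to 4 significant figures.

0.04783

Compute ⟨x⟩ and ⟨x²⟩ separately, then (Δx)² = ⟨x²⟩ − ⟨x⟩².
Every integrand reduces to terms xʲ·e^(−2λx) on [0, ∞); use ∫₀^∞ xʲ·e^(−2λx) dx = j!/(2λ)^(j+1).
Normalization: ∫|φ|² dx = 0.0040258.
⟨x⟩ = 0.37879 and ⟨x²⟩ = 0.19131.
(Δx)² = 0.19131 − (0.37879)² = 0.047827.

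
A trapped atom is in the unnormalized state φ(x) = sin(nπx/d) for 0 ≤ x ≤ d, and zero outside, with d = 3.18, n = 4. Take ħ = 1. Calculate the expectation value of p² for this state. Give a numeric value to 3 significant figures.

15.6

p² φ = −ħ² d²φ/dx²; ⟨p²⟩ = −ħ² ∫ φ*·φ'' dx / ∫|φ|² dx.
d/dx sin(nπx/d) = (nπ/d)·cos(nπx/d) and d²/dx² sin(nπx/d) = −(nπ/d)²·sin(nπx/d); on 0 ≤ x ≤ d, ∫sin²(nπx/d) dx = d/2 and ∫sin(nπx/d)·cos(nπx/d) dx = 0.
State is unnormalized: ∫|φ|² dx = 1.5900, and ∫φ*·(−ħ² φ'') dx = 24.829, so ⟨p²⟩ = 24.829 / 1.5900.
⟨p²⟩ = 15.616.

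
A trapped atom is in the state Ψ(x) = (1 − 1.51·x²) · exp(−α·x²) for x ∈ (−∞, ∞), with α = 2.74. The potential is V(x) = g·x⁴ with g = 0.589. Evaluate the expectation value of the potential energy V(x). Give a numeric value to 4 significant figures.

0.005396

⟨V⟩ = ∫ V(x)·|Ψ|² dx / ∫|Ψ|² dx.
Expand each integrand as polynomial × e^(−2αx²) and use ∫x^(2j)·e^(−2αx²) dx = (2j−1)!!/(4α)^j · √(π/(2α)), odd powers → 0; here √(π/(2α)) = 0.75715.
State is unnormalized: ∫|Ψ|² dx = 0.59164, and ∫Ψ*·V(x)·Ψ dx = 0.0031923, so ⟨V⟩ = 0.0031923 / 0.59164.
⟨V⟩ = 0.0053957.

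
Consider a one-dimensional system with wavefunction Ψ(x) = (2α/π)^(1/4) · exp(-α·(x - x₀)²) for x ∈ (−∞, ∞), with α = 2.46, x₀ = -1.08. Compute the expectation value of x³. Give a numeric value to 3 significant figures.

-1.59

⟨x³⟩ = ∫ x³·|Ψ|² dx (integrals over the domain).
Gaussian moments (u = x − x₀): ∫u^(2j)·e^(−2αu²) du = (2j−1)!!/(4α)^j · √(π/(2α)), odd powers integrate to 0; here √(π/(2α)) = 0.79908.
⟨x³⟩ = -1.5890.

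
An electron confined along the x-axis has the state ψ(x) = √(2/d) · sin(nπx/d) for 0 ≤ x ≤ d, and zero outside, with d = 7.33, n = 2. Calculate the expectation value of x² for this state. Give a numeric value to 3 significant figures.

⟨x²⟩ = ∫ x²·|ψ|² dx (integrals over the domain).
With sin²θ = (1 − cos2θ)/2 on 0 ≤ x ≤ d: ∫sin²(nπx/d) dx = d/2, ∫x·sin²(nπx/d) dx = d²/4, ∫x²·sin²(nπx/d) dx = d³·(1/6 − 1/(4n²π²)); higher powers xᵏ the same way, integrating xᵏ·cos(2nπx/d) by parts.
⟨x²⟩ = 17.229.

17.2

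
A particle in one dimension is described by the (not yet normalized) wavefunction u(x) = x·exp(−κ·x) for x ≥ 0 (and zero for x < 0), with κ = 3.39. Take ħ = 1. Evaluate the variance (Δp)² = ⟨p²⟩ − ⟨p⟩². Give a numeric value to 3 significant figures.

Compute ⟨p⟩ and ⟨p²⟩ separately; (Δp)² = ⟨p²⟩ − ⟨p⟩².
Differentiate x·exp(−κ·x) with the product rule; every integrand then reduces to terms xʲ·e^(−2κx) on [0, ∞), with ∫₀^∞ xʲ·e^(−2κx) dx = j!/(2κ)^(j+1).
Normalization: ∫|u|² dx = 0.0064171.
⟨p⟩ = 0.0000 and ⟨p²⟩ = 11.492.
(Δp)² = 11.492 − (0.0000)² = 11.492.

11.5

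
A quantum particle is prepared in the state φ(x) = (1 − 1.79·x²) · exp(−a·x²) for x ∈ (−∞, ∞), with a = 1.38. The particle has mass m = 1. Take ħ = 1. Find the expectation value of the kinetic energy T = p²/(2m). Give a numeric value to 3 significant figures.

2.47

T = −(ħ²/2m) d²/dx², so ⟨T⟩ = −(ħ²/2m) ∫ φ*·φ'' dx / ∫|φ|² dx; with m = 1.
Expand each integrand as polynomial × e^(−2ax²) and use ∫x^(2j)·e^(−2ax²) dx = (2j−1)!!/(4a)^j · √(π/(2a)), odd powers → 0; here √(π/(2a)) = 1.0669. Differentiate with the product rule, d/dx e^(−ax²) = −2ax·e^(−ax²).
State is unnormalized: ∫|φ|² dx = 0.71152, and ∫φ*·(−ħ²/2m · φ'') dx = 1.7555, so ⟨T⟩ = 1.7555 / 0.71152.
⟨T⟩ = 2.4672.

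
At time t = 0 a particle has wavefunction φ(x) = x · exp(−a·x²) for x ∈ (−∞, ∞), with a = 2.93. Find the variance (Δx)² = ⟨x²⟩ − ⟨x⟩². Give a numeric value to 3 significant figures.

0.256

Compute ⟨x⟩ and ⟨x²⟩ separately, then (Δx)² = ⟨x²⟩ − ⟨x⟩².
Expand each integrand as polynomial × e^(−2ax²) and use ∫x^(2j)·e^(−2ax²) dx = (2j−1)!!/(4a)^j · √(π/(2a)), odd powers → 0; here √(π/(2a)) = 0.73219.
Normalization: ∫|φ|² dx = 0.062474.
⟨x⟩ = 0.0000 and ⟨x²⟩ = 0.25597.
(Δx)² = 0.25597 − (0.0000)² = 0.25597.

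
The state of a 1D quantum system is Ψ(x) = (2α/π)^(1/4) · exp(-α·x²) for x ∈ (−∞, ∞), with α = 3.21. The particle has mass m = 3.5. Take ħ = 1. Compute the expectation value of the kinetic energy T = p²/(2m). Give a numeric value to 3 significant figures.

T = −(ħ²/2m) d²/dx², so ⟨T⟩ = −(ħ²/2m) ∫ Ψ*·Ψ'' dx; with m = 3.5.
Gaussian moments: ∫x^(2j)·e^(−2αx²) dx = (2j−1)!!/(4α)^j · √(π/(2α)), odd powers integrate to 0; here √(π/(2α)) = 0.69953. Derivatives: d/dx e^(−αx²) = −2αx·e^(−αx²), d²/dx² e^(−αx²) = (4α²x² − 2α)·e^(−αx²).
⟨T⟩ = 0.45857.

0.459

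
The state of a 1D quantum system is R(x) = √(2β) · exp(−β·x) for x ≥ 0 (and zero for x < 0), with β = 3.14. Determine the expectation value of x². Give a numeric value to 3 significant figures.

⟨x²⟩ = ∫ x²·|R|² dx (integrals over the domain).
Every integrand reduces to terms xʲ·e^(−2βx) on [0, ∞); use ∫₀^∞ xʲ·e^(−2βx) dx = j!/(2β)^(j+1).
⟨x²⟩ = 0.050712.

0.0507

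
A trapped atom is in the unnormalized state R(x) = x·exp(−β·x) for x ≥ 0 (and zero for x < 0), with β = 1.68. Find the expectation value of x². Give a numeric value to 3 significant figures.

⟨x²⟩ = ∫ x²·|R|² dx / ∫|R|² dx (integrals over the domain).
Every integrand reduces to terms xʲ·e^(−2βx) on [0, ∞); use ∫₀^∞ xʲ·e^(−2βx) dx = j!/(2β)^(j+1).
State is unnormalized: ∫|R|² dx = 0.052724, and ∫R*·x²·R dx = 0.056042, so ⟨x²⟩ = 0.056042 / 0.052724.
⟨x²⟩ = 1.0629.

1.06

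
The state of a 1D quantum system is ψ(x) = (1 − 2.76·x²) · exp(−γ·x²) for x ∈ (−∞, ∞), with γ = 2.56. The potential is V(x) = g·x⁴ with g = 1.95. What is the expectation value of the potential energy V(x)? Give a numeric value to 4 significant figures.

0.06963

⟨V⟩ = ∫ V(x)·|ψ|² dx / ∫|ψ|² dx.
Expand each integrand as polynomial × e^(−2γx²) and use ∫x^(2j)·e^(−2γx²) dx = (2j−1)!!/(4γ)^j · √(π/(2γ)), odd powers → 0; here √(π/(2γ)) = 0.78332.
State is unnormalized: ∫|ψ|² dx = 0.53178, and ∫ψ*·V(x)·ψ dx = 0.037030, so ⟨V⟩ = 0.037030 / 0.53178.
⟨V⟩ = 0.069634.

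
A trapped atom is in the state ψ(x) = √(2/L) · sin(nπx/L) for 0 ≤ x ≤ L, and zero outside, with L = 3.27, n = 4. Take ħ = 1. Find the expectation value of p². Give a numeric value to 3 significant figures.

p² ψ = −ħ² d²ψ/dx²; ⟨p²⟩ = −ħ² ∫ ψ*·ψ'' dx.
d/dx sin(nπx/L) = (nπ/L)·cos(nπx/L) and d²/dx² sin(nπx/L) = −(nπ/L)²·sin(nπx/L); on 0 ≤ x ≤ L, ∫sin²(nπx/L) dx = L/2 and ∫sin(nπx/L)·cos(nπx/L) dx = 0.
⟨p²⟩ = 14.768.

14.8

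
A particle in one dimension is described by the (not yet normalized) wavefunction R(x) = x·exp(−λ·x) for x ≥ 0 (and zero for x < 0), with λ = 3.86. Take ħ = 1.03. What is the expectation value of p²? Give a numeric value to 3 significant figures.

15.8

p² R = −ħ² d²R/dx²; ⟨p²⟩ = −ħ² ∫ R*·R'' dx / ∫|R|² dx.
Differentiate x·exp(−λ·x) with the product rule; every integrand then reduces to terms xʲ·e^(−2λx) on [0, ∞), with ∫₀^∞ xʲ·e^(−2λx) dx = j!/(2λ)^(j+1).
State is unnormalized: ∫|R|² dx = 0.0043469, and ∫R*·(−ħ² R'') dx = 0.068711, so ⟨p²⟩ = 0.068711 / 0.0043469.
⟨p²⟩ = 15.807.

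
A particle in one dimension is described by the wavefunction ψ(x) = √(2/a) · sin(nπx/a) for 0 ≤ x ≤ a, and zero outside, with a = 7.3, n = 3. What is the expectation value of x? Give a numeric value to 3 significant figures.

⟨x⟩ = ∫ x·|ψ|² dx (integrals over the domain).
With sin²θ = (1 − cos2θ)/2 on 0 ≤ x ≤ a: ∫sin²(nπx/a) dx = a/2, ∫x·sin²(nπx/a) dx = a²/4, ∫x²·sin²(nπx/a) dx = a³·(1/6 − 1/(4n²π²)); higher powers xᵏ the same way, integrating xᵏ·cos(2nπx/a) by parts.
⟨x⟩ = 3.6500.

3.65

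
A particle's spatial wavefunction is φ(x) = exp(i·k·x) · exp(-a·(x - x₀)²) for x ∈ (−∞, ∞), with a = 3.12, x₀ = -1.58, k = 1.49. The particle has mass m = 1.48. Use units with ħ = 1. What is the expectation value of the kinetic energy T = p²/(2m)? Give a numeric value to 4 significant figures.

1.804

T = −(ħ²/2m) d²/dx², so ⟨T⟩ = −(ħ²/2m) ∫ φ*·φ'' dx / ∫|φ|² dx; with m = 1.48.
Gaussian moments (u = x − x₀): ∫u^(2j)·e^(−2au²) du = (2j−1)!!/(4a)^j · √(π/(2a)), odd powers integrate to 0; here √(π/(2a)) = 0.70955. Derivatives: φ′ = (ik − 2au)·φ, φ″ = ((ik − 2au)² − 2a)·φ; the odd-in-u pieces drop out.
State is unnormalized: ∫|φ|² dx = 0.70955, and ∫φ*·(−ħ²/2m · φ'') dx = 1.2801, so ⟨T⟩ = 1.2801 / 0.70955.
⟨T⟩ = 1.8041.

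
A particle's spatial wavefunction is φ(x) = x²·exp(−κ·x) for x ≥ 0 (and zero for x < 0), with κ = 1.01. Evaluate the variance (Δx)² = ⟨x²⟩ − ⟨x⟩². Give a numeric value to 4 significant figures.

Compute ⟨x⟩ and ⟨x²⟩ separately, then (Δx)² = ⟨x²⟩ − ⟨x⟩².
Every integrand reduces to terms xʲ·e^(−2κx) on [0, ∞); use ∫₀^∞ xʲ·e^(−2κx) dx = j!/(2κ)^(j+1).
Normalization: ∫|φ|² dx = 0.71360.
⟨x⟩ = 2.4752 and ⟨x²⟩ = 7.3522.
(Δx)² = 7.3522 − (2.4752)² = 1.2254.

1.225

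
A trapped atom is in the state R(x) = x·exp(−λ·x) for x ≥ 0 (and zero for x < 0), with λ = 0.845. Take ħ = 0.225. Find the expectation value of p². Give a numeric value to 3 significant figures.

0.0361

p² R = −ħ² d²R/dx²; ⟨p²⟩ = −ħ² ∫ R*·R'' dx / ∫|R|² dx.
Differentiate x·exp(−λ·x) with the product rule; every integrand then reduces to terms xʲ·e^(−2λx) on [0, ∞), with ∫₀^∞ xʲ·e^(−2λx) dx = j!/(2λ)^(j+1).
State is unnormalized: ∫|R|² dx = 0.41435, and ∫R*·(−ħ² R'') dx = 0.014978, so ⟨p²⟩ = 0.014978 / 0.41435.
⟨p²⟩ = 0.036148.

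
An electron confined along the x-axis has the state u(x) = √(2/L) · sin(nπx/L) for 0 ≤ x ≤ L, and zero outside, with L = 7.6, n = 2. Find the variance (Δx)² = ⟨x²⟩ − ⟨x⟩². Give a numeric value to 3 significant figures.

Compute ⟨x⟩ and ⟨x²⟩ separately, then (Δx)² = ⟨x²⟩ − ⟨x⟩².
With sin²θ = (1 − cos2θ)/2 on 0 ≤ x ≤ L: ∫sin²(nπx/L) dx = L/2, ∫x·sin²(nπx/L) dx = L²/4, ∫x²·sin²(nπx/L) dx = L³·(1/6 − 1/(4n²π²)); higher powers xᵏ the same way, integrating xᵏ·cos(2nπx/L) by parts.
⟨x⟩ = 3.8000 and ⟨x²⟩ = 18.522.
(Δx)² = 18.522 − (3.8000)² = 4.0818.

4.08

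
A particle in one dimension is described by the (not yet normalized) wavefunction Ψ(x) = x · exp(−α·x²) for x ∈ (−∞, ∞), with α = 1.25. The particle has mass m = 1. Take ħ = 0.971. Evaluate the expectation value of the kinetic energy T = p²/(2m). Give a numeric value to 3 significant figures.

T = −(ħ²/2m) d²/dx², so ⟨T⟩ = −(ħ²/2m) ∫ Ψ*·Ψ'' dx / ∫|Ψ|² dx; with m = 1.
Expand each integrand as polynomial × e^(−2αx²) and use ∫x^(2j)·e^(−2αx²) dx = (2j−1)!!/(4α)^j · √(π/(2α)), odd powers → 0; here √(π/(2α)) = 1.1210. Differentiate with the product rule, d/dx e^(−αx²) = −2αx·e^(−αx²).
State is unnormalized: ∫|Ψ|² dx = 0.22420, and ∫Ψ*·(−ħ²/2m · Ψ'') dx = 0.39635, so ⟨T⟩ = 0.39635 / 0.22420.
⟨T⟩ = 1.7678.

1.77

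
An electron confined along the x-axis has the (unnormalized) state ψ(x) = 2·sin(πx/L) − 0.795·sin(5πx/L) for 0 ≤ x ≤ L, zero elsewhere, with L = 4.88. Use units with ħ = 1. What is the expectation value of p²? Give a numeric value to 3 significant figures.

p² ψ = −ħ² d²ψ/dx²; ⟨p²⟩ = −ħ² ∫ ψ*·ψ'' dx / ∫|ψ|² dx.
d²/dx² sin(jπx/L) = −(jπ/L)²·sin(jπx/L); on 0 ≤ x ≤ L, ∫sin²(jπx/L) dx = L/2 and ∫sin(jπx/L)·sin(lπx/L) dx = 0 for j ≠ l, so only diagonal terms survive in ∫|ψ|² and ∫ψ·ψ″; ∫ψ·ψ′ dx = [ψ²/2] between the walls = 0.
State is unnormalized: ∫|ψ|² dx = 11.302, and ∫ψ*·(−ħ² ψ'') dx = 20.023, so ⟨p²⟩ = 20.023 / 11.302.
⟨p²⟩ = 1.7716.

1.77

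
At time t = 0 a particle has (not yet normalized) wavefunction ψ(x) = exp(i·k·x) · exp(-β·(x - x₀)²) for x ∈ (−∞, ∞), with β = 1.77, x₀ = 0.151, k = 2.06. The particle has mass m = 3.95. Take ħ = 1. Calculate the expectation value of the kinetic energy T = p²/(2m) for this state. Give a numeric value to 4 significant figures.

0.7612

T = −(ħ²/2m) d²/dx², so ⟨T⟩ = −(ħ²/2m) ∫ ψ*·ψ'' dx / ∫|ψ|² dx; with m = 3.95.
Gaussian moments (u = x − x₀): ∫u^(2j)·e^(−2βu²) du = (2j−1)!!/(4β)^j · √(π/(2β)), odd powers integrate to 0; here √(π/(2β)) = 0.94205. Derivatives: ψ′ = (ik − 2βu)·ψ, ψ″ = ((ik − 2βu)² − 2β)·ψ; the odd-in-u pieces drop out.
State is unnormalized: ∫|ψ|² dx = 0.94205, and ∫ψ*·(−ħ²/2m · ψ'') dx = 0.71710, so ⟨T⟩ = 0.71710 / 0.94205.
⟨T⟩ = 0.76122.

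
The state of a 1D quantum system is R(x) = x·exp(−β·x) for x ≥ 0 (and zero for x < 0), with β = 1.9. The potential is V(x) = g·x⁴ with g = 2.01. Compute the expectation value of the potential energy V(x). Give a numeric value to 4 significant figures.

⟨V⟩ = ∫ V(x)·|R|² dx / ∫|R|² dx.
Every integrand reduces to terms xʲ·e^(−2βx) on [0, ∞); use ∫₀^∞ xʲ·e^(−2βx) dx = j!/(2β)^(j+1).
State is unnormalized: ∫|R|² dx = 0.036448, and ∫R*·V(x)·R dx = 0.12649, so ⟨V⟩ = 0.12649 / 0.036448.
⟨V⟩ = 3.4703.

3.470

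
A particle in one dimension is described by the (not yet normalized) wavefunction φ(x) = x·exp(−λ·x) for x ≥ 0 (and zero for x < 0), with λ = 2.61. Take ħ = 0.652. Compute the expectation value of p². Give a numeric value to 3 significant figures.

p² φ = −ħ² d²φ/dx²; ⟨p²⟩ = −ħ² ∫ φ*·φ'' dx / ∫|φ|² dx.
Differentiate x·exp(−λ·x) with the product rule; every integrand then reduces to terms xʲ·e^(−2λx) on [0, ∞), with ∫₀^∞ xʲ·e^(−2λx) dx = j!/(2λ)^(j+1).
State is unnormalized: ∫|φ|² dx = 0.014061, and ∫φ*·(−ħ² φ'') dx = 0.040719, so ⟨p²⟩ = 0.040719 / 0.014061.
⟨p²⟩ = 2.8959.

2.90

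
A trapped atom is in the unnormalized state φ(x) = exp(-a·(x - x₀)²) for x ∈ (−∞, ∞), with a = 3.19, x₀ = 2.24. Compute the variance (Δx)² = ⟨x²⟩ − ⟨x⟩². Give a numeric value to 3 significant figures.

0.0784

Compute ⟨x⟩ and ⟨x²⟩ separately, then (Δx)² = ⟨x²⟩ − ⟨x⟩².
Gaussian moments (u = x − x₀): ∫u^(2j)·e^(−2au²) du = (2j−1)!!/(4a)^j · √(π/(2a)), odd powers integrate to 0; here √(π/(2a)) = 0.70172.
Normalization: ∫|φ|² dx = 0.70172.
⟨x⟩ = 2.2400 and ⟨x²⟩ = 5.0960.
(Δx)² = 5.0960 − (2.2400)² = 0.078370.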